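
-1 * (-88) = 88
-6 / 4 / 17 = -3 / 34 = -0.09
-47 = -47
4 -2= 2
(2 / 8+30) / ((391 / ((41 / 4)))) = 4961 / 6256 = 0.79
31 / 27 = 1.15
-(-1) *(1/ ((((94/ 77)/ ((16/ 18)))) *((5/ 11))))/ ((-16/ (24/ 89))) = -1694/ 62745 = -0.03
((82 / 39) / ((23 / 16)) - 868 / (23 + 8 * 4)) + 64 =2451004 / 49335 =49.68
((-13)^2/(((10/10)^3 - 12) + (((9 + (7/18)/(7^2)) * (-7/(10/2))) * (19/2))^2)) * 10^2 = 21902400/18587713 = 1.18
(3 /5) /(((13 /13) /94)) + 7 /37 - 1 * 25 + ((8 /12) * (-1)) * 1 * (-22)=25672 /555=46.26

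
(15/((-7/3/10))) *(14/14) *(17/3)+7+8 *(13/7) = -2397/7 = -342.43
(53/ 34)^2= 2809/ 1156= 2.43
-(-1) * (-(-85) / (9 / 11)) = 935 / 9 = 103.89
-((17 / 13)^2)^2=-83521 / 28561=-2.92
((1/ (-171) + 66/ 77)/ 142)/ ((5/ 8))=4076/ 424935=0.01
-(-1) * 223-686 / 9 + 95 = 2176 / 9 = 241.78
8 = 8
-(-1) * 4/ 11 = 4/ 11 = 0.36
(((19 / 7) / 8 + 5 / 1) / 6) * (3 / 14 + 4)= 17641 / 4704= 3.75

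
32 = 32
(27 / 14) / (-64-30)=-27 / 1316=-0.02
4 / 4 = 1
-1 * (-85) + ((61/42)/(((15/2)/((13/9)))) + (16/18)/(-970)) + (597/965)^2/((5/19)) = 22210825327129/256082218875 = 86.73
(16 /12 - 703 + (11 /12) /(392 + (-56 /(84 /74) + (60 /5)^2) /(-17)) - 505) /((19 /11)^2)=-1817364461 /4493424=-404.45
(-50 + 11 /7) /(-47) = 339 /329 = 1.03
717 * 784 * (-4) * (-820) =1843779840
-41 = -41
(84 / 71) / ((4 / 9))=189 / 71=2.66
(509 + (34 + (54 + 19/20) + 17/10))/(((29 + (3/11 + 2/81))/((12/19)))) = 32057289/2479880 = 12.93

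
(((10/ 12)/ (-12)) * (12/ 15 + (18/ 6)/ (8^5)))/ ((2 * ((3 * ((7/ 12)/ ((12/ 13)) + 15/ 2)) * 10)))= -131087/ 1151139840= -0.00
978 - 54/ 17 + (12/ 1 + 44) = 1030.82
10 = 10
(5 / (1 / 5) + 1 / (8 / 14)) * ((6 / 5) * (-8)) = -1284 / 5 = -256.80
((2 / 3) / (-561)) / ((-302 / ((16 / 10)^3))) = 512 / 31766625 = 0.00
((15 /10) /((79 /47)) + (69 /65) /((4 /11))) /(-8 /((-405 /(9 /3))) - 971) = -2113857 /538464316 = -0.00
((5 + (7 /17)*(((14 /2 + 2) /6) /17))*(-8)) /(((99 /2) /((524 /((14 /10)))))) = -61014560 /200277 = -304.65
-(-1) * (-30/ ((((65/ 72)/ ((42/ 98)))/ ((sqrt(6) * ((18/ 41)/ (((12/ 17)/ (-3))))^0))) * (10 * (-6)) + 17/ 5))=4957200/ 128828809 + 30712500 * sqrt(6)/ 128828809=0.62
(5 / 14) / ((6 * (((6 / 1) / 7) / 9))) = 5 / 8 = 0.62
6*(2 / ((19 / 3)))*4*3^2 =68.21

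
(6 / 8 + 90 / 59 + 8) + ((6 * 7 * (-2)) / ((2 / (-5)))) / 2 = 115.28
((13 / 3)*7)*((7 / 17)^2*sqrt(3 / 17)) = 4459*sqrt(51) / 14739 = 2.16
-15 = -15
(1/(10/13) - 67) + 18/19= -12303/190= -64.75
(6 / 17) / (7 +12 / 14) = 42 / 935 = 0.04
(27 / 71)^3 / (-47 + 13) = -19683 / 12168974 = -0.00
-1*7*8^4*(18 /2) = -258048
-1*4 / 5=-4 / 5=-0.80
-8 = -8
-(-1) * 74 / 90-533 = -23948 / 45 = -532.18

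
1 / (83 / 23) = 23 / 83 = 0.28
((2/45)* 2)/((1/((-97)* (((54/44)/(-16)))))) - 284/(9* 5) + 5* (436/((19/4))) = 453.30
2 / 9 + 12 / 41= 190 / 369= 0.51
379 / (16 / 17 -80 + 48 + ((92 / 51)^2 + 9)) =-985779 / 48911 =-20.15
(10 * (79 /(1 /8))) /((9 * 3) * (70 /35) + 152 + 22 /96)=303360 /9899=30.65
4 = 4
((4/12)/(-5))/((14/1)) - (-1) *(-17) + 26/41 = -140951/8610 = -16.37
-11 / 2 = -5.50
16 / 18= 8 / 9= 0.89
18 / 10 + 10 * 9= 459 / 5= 91.80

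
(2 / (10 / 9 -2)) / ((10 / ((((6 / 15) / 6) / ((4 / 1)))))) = -3 / 800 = -0.00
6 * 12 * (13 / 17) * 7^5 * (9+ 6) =235970280 / 17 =13880604.71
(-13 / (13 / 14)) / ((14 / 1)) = -1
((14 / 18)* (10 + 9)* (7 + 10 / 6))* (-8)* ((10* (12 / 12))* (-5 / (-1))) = -1383200 / 27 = -51229.63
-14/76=-7/38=-0.18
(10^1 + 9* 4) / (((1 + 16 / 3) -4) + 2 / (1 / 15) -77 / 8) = 1104 / 545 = 2.03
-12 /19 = -0.63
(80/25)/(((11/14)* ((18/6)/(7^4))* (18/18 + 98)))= 537824/16335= 32.92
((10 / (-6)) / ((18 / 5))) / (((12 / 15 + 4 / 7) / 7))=-6125 / 2592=-2.36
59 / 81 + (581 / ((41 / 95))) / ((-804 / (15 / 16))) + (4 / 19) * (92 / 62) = -4436745035 / 8387623872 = -0.53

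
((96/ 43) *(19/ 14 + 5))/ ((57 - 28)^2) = 4272/ 253141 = 0.02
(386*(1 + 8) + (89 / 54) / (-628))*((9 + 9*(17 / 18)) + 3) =4830218159 / 67824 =71216.95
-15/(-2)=15/2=7.50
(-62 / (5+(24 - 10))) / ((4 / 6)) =-93 / 19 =-4.89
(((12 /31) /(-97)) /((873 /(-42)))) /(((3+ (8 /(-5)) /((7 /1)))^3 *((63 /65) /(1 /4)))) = 5573750 /2395867931703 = 0.00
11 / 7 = 1.57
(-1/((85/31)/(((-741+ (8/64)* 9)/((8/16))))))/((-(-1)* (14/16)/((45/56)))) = 1651401/3332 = 495.62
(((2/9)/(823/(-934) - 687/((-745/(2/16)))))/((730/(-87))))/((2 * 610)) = 4035814/142387636245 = 0.00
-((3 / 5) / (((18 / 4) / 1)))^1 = -2 / 15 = -0.13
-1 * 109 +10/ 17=-1843/ 17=-108.41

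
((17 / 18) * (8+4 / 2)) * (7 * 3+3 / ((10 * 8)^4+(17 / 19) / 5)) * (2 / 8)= 385877336365 / 7782400034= 49.58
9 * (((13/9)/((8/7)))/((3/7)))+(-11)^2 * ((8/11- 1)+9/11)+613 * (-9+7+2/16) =-6341/6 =-1056.83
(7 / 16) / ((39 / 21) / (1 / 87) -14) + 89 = 1471041 / 16528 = 89.00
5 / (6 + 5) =0.45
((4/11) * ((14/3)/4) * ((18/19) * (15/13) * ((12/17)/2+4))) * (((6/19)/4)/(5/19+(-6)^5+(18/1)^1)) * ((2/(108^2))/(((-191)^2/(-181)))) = 234395/13411819453889142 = 0.00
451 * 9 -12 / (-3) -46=4017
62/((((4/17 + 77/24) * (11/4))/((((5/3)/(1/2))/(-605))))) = -67456/1870055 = -0.04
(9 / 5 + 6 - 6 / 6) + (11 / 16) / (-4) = 2121 / 320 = 6.63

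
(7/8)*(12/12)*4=3.50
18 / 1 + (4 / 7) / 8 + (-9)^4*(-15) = -1377557 / 14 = -98396.93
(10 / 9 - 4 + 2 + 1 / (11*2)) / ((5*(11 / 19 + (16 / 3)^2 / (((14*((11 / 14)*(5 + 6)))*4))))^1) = -0.26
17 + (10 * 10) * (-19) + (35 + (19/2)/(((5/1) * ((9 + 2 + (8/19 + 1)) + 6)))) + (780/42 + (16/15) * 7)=-1821.86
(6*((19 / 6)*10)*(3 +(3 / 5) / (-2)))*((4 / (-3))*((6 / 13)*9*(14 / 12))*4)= -172368 / 13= -13259.08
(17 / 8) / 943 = 17 / 7544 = 0.00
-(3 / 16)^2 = -9 / 256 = -0.04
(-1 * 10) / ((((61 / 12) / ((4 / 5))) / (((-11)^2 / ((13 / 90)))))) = -1045440 / 793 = -1318.34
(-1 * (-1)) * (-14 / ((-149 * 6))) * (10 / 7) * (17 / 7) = 170 / 3129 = 0.05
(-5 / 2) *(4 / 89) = -10 / 89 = -0.11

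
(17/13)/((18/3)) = 17/78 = 0.22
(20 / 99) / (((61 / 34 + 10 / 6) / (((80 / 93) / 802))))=27200 / 434426157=0.00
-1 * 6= -6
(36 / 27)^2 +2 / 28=233 / 126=1.85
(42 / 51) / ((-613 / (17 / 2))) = -7 / 613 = -0.01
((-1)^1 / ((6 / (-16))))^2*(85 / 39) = 5440 / 351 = 15.50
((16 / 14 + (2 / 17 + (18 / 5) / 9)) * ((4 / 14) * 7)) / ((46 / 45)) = 8892 / 2737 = 3.25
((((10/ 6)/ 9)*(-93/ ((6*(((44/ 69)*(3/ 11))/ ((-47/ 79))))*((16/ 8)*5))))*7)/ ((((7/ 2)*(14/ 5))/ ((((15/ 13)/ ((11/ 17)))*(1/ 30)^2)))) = 569687/ 409945536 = 0.00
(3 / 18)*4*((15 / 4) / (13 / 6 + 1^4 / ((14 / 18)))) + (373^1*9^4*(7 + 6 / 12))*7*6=22355656176 / 29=770884695.72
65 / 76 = 0.86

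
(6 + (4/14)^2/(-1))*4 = 1160/49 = 23.67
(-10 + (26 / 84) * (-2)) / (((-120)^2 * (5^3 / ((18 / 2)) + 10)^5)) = -0.00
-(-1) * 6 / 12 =1 / 2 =0.50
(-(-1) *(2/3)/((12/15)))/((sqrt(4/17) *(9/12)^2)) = 20 *sqrt(17)/27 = 3.05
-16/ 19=-0.84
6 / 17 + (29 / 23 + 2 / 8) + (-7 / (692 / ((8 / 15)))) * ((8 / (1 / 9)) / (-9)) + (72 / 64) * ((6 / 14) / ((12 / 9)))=515603453 / 227280480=2.27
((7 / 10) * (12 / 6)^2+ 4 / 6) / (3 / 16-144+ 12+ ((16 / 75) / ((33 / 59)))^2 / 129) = -43830072000 / 1666529404949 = -0.03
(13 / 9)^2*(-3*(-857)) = 144833 / 27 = 5364.19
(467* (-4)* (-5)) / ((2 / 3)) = 14010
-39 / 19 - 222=-4257 / 19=-224.05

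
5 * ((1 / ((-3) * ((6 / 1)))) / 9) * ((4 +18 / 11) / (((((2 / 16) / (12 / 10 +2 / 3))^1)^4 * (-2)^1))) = 39023280128 / 9021375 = 4325.65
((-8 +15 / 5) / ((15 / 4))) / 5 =-4 / 15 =-0.27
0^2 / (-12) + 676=676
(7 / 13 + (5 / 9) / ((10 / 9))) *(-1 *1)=-1.04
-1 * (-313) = 313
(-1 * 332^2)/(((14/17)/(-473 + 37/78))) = 17265735364/273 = 63244451.88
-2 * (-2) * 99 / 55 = 36 / 5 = 7.20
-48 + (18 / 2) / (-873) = -4657 / 97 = -48.01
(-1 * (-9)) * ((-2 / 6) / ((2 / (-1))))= 3 / 2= 1.50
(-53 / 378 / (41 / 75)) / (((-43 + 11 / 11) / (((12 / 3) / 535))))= 0.00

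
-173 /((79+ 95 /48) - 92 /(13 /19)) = 107952 /33373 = 3.23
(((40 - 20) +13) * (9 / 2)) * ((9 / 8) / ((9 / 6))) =891 / 8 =111.38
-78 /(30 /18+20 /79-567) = 9243 /66962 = 0.14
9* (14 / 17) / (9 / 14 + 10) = 1764 / 2533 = 0.70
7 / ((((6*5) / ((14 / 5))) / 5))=49 / 15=3.27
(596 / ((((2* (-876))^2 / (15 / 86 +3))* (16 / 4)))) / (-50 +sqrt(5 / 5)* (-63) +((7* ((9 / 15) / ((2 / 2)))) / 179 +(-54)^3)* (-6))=1733615 / 10627984543410816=0.00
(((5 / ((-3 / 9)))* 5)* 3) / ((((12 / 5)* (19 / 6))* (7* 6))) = -375 / 532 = -0.70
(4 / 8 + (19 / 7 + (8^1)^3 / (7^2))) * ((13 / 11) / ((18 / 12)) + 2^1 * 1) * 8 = 492752 / 1617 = 304.73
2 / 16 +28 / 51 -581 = -236773 / 408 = -580.33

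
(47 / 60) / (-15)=-47 / 900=-0.05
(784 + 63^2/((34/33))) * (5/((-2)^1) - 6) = -157633/4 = -39408.25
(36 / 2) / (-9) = -2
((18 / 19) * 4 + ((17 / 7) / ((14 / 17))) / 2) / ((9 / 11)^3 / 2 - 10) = -26091593 / 48209042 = -0.54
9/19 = 0.47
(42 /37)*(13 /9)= 182 /111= 1.64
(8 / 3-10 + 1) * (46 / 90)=-437 / 135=-3.24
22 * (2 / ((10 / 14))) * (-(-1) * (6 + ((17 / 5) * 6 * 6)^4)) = 43207229199288 / 3125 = 13826313343.77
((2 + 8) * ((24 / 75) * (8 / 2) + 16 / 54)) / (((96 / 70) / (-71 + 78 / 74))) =-2409428 / 2997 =-803.95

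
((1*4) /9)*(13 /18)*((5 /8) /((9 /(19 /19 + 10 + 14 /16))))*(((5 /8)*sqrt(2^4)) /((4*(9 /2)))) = 30875 /839808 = 0.04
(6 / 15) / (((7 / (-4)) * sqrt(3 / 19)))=-8 * sqrt(57) / 105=-0.58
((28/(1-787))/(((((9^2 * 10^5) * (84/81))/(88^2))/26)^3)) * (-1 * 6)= 15568478068/5289093017578125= 0.00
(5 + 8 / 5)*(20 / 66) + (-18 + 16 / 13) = -192 / 13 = -14.77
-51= -51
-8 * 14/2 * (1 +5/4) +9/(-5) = -639/5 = -127.80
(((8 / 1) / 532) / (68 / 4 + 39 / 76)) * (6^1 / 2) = 24 / 9317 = 0.00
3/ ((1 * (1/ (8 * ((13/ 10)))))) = 156/ 5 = 31.20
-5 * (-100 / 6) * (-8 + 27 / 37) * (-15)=336250 / 37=9087.84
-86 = -86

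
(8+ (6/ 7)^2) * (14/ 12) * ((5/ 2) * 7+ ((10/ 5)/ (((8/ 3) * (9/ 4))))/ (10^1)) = 56282/ 315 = 178.67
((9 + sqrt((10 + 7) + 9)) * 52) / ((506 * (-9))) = -0.16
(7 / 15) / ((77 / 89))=89 / 165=0.54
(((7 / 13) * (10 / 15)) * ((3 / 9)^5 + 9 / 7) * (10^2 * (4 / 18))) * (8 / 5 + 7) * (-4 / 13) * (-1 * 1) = 30189440 / 1108809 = 27.23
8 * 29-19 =213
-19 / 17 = -1.12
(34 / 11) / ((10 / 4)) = 68 / 55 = 1.24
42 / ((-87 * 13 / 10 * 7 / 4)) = -80 / 377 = -0.21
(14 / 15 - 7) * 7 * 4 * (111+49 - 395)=119756 / 3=39918.67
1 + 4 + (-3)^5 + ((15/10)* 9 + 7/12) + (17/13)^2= -450635/2028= -222.21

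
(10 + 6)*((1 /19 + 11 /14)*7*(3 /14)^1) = 2676 /133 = 20.12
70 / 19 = 3.68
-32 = -32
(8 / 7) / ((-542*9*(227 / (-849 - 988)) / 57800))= 424714400 / 3875571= 109.59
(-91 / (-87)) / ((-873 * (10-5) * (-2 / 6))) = 91 / 126585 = 0.00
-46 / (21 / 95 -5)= 2185 / 227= 9.63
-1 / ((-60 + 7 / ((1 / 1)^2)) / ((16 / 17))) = 16 / 901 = 0.02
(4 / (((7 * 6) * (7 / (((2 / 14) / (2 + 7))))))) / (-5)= -2 / 46305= -0.00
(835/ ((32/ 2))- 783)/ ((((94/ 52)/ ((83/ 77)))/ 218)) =-125020493/ 1316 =-95000.37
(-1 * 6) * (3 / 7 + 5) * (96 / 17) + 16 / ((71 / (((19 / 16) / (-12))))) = -18650837 / 101388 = -183.96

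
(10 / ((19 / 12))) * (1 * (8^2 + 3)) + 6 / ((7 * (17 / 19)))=958926 / 2261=424.12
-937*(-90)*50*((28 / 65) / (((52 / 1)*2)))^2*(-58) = -4195.68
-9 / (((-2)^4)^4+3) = -9 / 65539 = -0.00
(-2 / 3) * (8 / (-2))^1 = 8 / 3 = 2.67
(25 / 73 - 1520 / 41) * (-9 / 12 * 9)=2968245 / 11972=247.93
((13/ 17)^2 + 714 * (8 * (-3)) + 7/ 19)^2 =8852653735685764/ 30151081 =293609828.97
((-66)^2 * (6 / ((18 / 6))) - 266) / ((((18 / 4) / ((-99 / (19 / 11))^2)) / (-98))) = -218132510904 / 361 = -604245182.56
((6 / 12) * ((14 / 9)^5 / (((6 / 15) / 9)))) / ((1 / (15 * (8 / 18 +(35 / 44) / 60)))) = 304626875 / 433026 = 703.48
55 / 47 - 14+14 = 55 / 47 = 1.17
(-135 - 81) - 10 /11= -216.91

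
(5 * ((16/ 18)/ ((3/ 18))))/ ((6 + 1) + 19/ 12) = 320/ 103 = 3.11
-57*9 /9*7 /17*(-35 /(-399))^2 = -175 /969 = -0.18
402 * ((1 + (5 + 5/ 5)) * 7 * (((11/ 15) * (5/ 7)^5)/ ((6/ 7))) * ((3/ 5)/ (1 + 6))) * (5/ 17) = 460625/ 5831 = 79.00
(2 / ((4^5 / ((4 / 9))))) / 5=0.00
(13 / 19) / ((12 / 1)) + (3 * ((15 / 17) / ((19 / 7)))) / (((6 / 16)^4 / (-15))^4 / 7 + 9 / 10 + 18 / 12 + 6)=2313653939817453805487 / 13364713369199344157772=0.17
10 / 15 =0.67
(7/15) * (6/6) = 7/15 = 0.47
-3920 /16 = -245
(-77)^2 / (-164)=-5929 / 164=-36.15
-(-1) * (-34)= -34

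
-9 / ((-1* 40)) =9 / 40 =0.22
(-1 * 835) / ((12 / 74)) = -30895 / 6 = -5149.17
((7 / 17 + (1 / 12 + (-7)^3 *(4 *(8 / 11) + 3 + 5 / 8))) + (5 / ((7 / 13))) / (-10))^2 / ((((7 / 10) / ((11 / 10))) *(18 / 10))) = 4386808.78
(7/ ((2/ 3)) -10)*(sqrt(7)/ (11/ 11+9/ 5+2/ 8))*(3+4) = 70*sqrt(7)/ 61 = 3.04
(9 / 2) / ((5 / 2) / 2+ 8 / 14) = 42 / 17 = 2.47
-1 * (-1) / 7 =1 / 7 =0.14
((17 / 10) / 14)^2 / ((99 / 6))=289 / 323400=0.00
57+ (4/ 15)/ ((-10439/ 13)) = 686561/ 12045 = 57.00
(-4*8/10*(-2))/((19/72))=2304/95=24.25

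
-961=-961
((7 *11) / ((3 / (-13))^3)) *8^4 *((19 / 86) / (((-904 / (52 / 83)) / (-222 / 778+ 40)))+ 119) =-3053808042.64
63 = 63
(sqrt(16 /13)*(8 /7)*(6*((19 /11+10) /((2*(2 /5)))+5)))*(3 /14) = 62280*sqrt(13) /7007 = 32.05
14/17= 0.82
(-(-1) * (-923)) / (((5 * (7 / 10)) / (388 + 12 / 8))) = -719017 / 7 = -102716.71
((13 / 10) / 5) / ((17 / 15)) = 0.23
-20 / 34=-10 / 17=-0.59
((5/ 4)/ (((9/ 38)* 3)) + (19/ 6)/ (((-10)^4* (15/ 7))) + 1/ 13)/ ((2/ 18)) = 64455187/ 3900000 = 16.53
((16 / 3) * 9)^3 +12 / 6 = 110594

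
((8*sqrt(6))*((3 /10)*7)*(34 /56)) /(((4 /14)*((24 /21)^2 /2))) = 17493*sqrt(6) /320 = 133.90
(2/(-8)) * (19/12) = -19/48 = -0.40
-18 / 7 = -2.57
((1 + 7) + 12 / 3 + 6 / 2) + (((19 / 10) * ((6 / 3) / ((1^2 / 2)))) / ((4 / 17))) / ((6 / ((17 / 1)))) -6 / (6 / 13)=5611 / 60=93.52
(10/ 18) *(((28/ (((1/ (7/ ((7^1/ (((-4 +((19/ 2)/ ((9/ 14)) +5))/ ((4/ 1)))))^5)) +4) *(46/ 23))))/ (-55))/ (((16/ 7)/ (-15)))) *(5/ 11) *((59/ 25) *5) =26080135268705/ 34132948579488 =0.76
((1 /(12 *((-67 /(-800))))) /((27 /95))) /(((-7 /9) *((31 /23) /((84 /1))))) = -280.53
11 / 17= 0.65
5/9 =0.56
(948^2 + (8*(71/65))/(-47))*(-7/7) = -2745540152/3055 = -898703.81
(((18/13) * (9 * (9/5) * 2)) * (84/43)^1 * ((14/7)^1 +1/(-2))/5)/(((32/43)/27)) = 1240029/1300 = 953.87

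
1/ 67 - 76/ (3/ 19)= -96745/ 201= -481.32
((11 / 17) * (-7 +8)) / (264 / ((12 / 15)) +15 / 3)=11 / 5695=0.00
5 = 5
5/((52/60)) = 75/13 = 5.77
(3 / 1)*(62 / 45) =62 / 15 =4.13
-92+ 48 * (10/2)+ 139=287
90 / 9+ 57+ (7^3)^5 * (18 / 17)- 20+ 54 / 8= 341824428719551 / 68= 5026829834111.04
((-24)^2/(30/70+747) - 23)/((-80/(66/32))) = 79959/139520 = 0.57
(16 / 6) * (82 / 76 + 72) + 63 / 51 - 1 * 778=-563849 / 969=-581.89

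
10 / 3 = 3.33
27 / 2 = 13.50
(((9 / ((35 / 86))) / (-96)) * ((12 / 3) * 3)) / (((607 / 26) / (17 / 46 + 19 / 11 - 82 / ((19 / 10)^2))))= 18947646549 / 7761478340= 2.44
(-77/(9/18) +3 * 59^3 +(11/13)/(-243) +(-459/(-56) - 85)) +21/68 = 1852257504415/3007368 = 615906.50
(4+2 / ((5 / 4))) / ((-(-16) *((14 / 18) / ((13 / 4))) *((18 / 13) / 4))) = 169 / 40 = 4.22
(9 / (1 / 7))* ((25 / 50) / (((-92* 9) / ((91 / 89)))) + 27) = 27854939 / 16376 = 1700.96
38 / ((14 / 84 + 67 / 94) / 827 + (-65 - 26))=-4431066 / 10611113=-0.42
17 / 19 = 0.89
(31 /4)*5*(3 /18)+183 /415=6.90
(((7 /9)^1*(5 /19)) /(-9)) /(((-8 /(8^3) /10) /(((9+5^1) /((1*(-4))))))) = -78400 /1539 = -50.94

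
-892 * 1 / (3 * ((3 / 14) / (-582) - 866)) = 2422672 / 7056171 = 0.34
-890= -890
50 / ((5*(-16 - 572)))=-5 / 294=-0.02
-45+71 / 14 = -559 / 14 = -39.93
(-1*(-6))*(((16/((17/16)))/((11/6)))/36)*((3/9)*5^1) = 1280/561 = 2.28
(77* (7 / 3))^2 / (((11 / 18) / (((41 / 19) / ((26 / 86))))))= 93125186 / 247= 377025.04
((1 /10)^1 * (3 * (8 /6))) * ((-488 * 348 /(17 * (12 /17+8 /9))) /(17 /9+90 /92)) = -5186592 /5935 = -873.90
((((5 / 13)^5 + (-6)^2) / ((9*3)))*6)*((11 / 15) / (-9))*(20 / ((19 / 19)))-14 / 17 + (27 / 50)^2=-52042275486793 / 3834528457500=-13.57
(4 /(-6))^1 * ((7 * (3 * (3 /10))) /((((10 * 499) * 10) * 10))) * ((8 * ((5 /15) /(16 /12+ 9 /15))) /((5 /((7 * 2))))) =-294 /9044375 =-0.00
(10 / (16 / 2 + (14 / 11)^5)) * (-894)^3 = -630115312.79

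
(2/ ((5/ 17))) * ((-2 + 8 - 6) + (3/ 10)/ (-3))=-17/ 25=-0.68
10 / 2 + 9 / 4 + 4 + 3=57 / 4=14.25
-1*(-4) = 4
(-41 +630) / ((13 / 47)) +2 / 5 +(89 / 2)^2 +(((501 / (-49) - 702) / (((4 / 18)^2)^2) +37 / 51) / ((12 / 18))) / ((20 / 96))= -227267341501 / 108290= -2098691.86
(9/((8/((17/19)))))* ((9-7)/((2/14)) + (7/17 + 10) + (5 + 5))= 5265/152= 34.64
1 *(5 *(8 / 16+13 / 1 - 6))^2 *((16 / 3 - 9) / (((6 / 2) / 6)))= -20625 / 2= -10312.50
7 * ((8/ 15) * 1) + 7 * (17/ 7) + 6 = 401/ 15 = 26.73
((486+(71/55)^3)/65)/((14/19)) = 118700543/11646250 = 10.19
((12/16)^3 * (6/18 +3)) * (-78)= -1755/16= -109.69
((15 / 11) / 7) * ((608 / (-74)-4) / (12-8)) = -1695 / 2849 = -0.59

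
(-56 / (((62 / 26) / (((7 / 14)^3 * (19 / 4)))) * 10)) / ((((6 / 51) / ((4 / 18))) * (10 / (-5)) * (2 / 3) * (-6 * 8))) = -29393 / 714240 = -0.04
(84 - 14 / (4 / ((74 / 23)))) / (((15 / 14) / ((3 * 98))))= 2295356 / 115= 19959.62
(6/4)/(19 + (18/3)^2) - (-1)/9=137/990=0.14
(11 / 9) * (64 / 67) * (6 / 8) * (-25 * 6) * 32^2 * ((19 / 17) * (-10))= 1712128000 / 1139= 1503185.25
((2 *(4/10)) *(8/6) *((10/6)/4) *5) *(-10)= -200/9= -22.22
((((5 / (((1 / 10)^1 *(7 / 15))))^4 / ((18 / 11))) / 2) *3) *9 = 2610351562500 / 2401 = 1087193487.09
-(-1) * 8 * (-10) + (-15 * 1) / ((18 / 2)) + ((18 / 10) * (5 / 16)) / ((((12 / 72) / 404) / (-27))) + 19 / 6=-36893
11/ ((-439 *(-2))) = 11/ 878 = 0.01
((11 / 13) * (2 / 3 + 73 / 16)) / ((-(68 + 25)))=-2761 / 58032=-0.05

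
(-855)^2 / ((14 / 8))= 2924100 / 7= 417728.57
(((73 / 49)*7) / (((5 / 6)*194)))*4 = 876 / 3395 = 0.26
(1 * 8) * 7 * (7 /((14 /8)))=224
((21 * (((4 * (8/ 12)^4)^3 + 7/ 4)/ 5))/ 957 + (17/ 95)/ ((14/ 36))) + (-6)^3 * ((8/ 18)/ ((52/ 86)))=-928003353452423/ 5862336299820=-158.30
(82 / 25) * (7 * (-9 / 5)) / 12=-861 / 250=-3.44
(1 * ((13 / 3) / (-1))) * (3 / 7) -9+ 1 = -69 / 7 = -9.86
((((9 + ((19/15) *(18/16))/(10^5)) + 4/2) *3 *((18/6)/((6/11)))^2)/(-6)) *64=-5324006897/500000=-10648.01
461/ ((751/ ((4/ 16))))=0.15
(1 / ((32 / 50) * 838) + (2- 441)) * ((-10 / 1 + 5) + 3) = 5886087 / 6704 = 878.00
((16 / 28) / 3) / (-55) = -4 / 1155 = -0.00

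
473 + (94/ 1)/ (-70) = 16508/ 35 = 471.66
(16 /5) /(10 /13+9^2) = 208 /5315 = 0.04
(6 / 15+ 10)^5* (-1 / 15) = -380204032 / 46875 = -8111.02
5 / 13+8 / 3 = 119 / 39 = 3.05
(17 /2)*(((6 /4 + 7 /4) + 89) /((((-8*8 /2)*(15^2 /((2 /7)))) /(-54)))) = 18819 /11200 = 1.68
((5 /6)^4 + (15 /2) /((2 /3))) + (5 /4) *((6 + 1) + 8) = 39505 /1296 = 30.48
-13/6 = -2.17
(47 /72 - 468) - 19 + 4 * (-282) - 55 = -120193 /72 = -1669.35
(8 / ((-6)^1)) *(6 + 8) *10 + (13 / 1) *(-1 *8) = -872 / 3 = -290.67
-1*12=-12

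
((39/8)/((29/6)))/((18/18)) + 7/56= 263/232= 1.13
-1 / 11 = -0.09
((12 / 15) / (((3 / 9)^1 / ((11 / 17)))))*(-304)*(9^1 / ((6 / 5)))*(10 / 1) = -601920 / 17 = -35407.06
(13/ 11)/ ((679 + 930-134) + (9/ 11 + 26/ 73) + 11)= 949/ 1194201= 0.00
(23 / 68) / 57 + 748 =2899271 / 3876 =748.01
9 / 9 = 1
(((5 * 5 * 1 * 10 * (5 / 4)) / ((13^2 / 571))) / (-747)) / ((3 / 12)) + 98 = 11658064 / 126243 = 92.35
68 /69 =0.99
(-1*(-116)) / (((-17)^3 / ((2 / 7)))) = -232 / 34391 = -0.01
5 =5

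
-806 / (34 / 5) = -2015 / 17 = -118.53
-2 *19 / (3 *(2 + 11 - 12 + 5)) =-19 / 9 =-2.11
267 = 267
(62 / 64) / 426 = 31 / 13632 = 0.00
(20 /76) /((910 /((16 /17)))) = 8 /29393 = 0.00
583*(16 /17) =548.71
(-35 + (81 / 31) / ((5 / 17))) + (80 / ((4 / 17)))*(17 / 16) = 207783 / 620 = 335.13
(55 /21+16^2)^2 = 29495761 /441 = 66883.81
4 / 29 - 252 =-7304 / 29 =-251.86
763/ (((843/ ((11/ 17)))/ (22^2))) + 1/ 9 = 283.57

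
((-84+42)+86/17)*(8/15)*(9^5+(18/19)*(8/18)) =-5636621536/4845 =-1163389.38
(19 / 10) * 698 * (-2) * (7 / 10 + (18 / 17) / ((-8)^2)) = -12923819 / 6800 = -1900.56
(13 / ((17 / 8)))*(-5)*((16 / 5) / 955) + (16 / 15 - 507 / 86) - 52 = -47692727 / 837726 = -56.93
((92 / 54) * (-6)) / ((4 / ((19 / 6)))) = -437 / 54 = -8.09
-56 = -56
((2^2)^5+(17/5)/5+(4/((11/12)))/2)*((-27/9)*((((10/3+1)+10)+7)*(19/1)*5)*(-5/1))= 343382592/11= 31216599.27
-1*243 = -243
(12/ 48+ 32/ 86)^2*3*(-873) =-29984931/ 29584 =-1013.55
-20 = -20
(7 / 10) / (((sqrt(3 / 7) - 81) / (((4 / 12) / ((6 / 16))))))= -147 / 19135 - 7 * sqrt(21) / 516645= -0.01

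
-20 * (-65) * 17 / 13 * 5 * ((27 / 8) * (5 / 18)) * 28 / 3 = 74375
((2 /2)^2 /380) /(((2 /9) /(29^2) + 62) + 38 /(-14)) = 52983 /1193636620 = 0.00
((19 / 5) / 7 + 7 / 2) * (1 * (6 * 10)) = 1698 / 7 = 242.57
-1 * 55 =-55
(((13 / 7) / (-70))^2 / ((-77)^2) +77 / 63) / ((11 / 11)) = 15659083421 / 12811976100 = 1.22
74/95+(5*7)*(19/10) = 12783/190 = 67.28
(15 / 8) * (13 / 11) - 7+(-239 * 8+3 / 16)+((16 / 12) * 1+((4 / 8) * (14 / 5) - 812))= -7196279 / 2640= -2725.86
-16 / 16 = -1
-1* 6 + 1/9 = -53/9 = -5.89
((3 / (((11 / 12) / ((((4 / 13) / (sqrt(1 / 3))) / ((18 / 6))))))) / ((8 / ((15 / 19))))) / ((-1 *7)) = -90 *sqrt(3) / 19019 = -0.01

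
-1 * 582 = -582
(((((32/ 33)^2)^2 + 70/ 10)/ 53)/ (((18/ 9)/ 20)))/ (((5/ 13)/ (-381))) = -30873775946/ 20951271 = -1473.60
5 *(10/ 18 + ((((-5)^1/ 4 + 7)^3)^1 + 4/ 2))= 554875/ 576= 963.32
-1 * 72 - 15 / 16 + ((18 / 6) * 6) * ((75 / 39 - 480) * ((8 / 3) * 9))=-206602.17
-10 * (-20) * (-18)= -3600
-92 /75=-1.23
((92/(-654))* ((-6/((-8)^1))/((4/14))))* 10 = -805/218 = -3.69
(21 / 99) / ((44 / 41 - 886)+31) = -287 / 1155363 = -0.00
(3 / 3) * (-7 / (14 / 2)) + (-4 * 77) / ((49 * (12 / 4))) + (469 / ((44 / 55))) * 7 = 344455 / 84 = 4100.65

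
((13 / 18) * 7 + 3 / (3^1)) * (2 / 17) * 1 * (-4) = -436 / 153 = -2.85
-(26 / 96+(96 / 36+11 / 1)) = -223 / 16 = -13.94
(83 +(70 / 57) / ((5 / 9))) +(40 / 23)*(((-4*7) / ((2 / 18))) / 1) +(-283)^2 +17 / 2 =69696649 / 874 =79744.45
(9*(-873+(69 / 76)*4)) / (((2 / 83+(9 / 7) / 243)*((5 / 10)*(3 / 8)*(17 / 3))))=-37312972704 / 148903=-250585.77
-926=-926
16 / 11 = 1.45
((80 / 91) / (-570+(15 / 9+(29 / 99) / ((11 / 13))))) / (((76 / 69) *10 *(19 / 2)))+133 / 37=3.59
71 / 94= 0.76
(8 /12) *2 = 4 /3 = 1.33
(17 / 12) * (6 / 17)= 1 / 2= 0.50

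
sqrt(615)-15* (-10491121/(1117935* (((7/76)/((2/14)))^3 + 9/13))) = sqrt(615) + 4605350332096/31418106993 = 171.38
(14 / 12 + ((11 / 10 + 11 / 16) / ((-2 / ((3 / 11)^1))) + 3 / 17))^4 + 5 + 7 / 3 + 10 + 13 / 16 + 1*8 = 122398111970303281 / 4433642127360000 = 27.61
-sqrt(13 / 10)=-sqrt(130) / 10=-1.14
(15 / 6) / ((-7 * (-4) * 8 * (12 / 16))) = 5 / 336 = 0.01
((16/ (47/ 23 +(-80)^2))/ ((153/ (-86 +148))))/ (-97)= -22816/ 2185292727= -0.00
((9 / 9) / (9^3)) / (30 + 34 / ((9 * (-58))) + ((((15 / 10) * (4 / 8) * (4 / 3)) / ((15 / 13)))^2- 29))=725 / 891081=0.00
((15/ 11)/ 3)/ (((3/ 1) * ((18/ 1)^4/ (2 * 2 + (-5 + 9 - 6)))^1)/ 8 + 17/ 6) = 6/ 259853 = 0.00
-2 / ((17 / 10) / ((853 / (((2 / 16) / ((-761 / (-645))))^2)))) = -126461494528 / 1414485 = -89404.62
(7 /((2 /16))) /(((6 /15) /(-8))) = -1120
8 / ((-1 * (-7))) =8 / 7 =1.14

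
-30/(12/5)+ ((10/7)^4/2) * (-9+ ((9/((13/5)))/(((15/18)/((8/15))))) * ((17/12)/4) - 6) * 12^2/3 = -12783475/8918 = -1433.45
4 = 4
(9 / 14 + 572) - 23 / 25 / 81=16234103 / 28350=572.63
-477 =-477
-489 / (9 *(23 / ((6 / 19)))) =-326 / 437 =-0.75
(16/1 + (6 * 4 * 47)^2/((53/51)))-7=64892061/53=1224378.51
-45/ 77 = -0.58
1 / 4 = 0.25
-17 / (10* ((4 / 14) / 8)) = -238 / 5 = -47.60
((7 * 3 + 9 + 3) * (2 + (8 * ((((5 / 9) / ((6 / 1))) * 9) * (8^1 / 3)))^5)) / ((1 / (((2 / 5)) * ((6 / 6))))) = 2306869798156 / 98415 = 23440225.56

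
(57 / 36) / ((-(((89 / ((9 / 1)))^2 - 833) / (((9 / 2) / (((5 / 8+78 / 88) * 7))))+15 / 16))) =203148 / 221651363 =0.00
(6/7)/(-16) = -3/56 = -0.05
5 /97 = 0.05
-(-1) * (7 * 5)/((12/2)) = 35/6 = 5.83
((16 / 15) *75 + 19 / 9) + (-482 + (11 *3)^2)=6202 / 9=689.11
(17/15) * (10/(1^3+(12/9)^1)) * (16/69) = 544/483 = 1.13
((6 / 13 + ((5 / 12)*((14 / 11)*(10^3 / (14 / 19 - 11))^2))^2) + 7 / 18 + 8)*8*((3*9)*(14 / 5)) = 7152018977287664872 / 466543935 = 15329786630.47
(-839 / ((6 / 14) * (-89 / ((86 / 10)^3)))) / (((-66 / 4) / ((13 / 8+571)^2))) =-1088788290862419 / 3916000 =-278035825.04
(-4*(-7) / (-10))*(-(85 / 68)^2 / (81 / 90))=175 / 36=4.86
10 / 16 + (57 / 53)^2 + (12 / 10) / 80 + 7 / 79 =10458926 / 5547775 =1.89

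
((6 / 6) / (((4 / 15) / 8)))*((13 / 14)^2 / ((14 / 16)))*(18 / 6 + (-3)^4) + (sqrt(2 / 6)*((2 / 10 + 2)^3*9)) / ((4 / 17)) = 67881*sqrt(3) / 500 + 121680 / 49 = 2718.41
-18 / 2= -9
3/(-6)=-1/2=-0.50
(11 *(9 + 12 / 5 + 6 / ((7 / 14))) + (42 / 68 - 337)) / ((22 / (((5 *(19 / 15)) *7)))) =-1785791 / 11220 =-159.16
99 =99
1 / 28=0.04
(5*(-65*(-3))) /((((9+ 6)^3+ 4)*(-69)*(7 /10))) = -3250 /544019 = -0.01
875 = 875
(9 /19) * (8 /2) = 1.89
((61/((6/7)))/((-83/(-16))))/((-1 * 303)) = -3416/75447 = -0.05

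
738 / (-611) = -738 / 611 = -1.21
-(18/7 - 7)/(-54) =-31/378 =-0.08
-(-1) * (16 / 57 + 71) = 71.28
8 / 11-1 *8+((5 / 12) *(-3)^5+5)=-4555 / 44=-103.52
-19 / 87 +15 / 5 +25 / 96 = 3.04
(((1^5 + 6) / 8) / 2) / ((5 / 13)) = 91 / 80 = 1.14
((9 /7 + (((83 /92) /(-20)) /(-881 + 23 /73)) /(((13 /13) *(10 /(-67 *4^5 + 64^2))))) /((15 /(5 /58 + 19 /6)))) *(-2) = -7772945354 /18760625625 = -0.41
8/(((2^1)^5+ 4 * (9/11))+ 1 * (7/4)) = 352/1629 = 0.22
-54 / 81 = -0.67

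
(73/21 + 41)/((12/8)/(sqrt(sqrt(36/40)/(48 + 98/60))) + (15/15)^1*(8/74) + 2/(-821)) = -166847608673934408268240*sqrt(10)/13214993576164566519385927 - 50050172953546560000/13214993576164566519385927 + 23681839623206913600*10^(3/4)*sqrt(1489)/13214993576164566519385927 + 2368378415274815663534732*10^(1/4)*sqrt(1489)/39644980728493699558157781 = 4.06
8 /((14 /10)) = 40 /7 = 5.71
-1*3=-3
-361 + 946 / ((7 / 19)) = 15447 / 7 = 2206.71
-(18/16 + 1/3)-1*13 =-347/24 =-14.46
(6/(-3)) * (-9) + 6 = 24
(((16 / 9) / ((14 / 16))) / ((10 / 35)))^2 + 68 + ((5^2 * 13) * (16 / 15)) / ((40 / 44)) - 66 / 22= 40249 / 81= 496.90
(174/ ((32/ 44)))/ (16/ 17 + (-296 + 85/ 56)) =-227766/ 279451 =-0.82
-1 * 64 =-64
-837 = -837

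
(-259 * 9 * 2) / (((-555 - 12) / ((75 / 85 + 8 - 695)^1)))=-95904 / 17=-5641.41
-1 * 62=-62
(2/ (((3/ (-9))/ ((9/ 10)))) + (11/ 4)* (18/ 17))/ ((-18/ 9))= 423/ 340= 1.24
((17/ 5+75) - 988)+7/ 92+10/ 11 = -4597591/ 5060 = -908.61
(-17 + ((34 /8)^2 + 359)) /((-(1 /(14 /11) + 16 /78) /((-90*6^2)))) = 636964965 /541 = 1177384.41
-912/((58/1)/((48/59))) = -12.79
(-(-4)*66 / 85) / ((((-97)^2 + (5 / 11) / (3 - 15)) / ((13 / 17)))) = 453024 / 1794665435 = 0.00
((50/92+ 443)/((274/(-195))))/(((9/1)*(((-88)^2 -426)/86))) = -19008795/46118036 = -0.41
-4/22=-2/11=-0.18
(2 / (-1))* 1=-2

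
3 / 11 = 0.27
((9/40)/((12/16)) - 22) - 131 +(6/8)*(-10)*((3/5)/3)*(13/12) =-6173/40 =-154.32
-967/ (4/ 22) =-10637/ 2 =-5318.50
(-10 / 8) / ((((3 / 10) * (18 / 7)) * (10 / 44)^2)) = -847 / 27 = -31.37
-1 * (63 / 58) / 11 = -63 / 638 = -0.10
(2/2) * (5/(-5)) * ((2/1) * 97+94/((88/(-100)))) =-959/11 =-87.18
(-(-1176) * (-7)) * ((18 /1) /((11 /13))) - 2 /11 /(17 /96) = -2977008 /17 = -175118.12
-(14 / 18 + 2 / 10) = -44 / 45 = -0.98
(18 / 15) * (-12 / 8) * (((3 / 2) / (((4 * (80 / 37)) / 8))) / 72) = -111 / 3200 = -0.03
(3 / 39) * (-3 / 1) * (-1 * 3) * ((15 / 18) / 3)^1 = 5 / 26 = 0.19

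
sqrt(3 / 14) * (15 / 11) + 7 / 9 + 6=15 * sqrt(42) / 154 + 61 / 9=7.41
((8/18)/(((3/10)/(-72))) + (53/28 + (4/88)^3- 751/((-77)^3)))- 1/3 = -383872683/3652264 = -105.11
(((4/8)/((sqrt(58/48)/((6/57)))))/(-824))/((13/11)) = -11 * sqrt(174)/2951156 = -0.00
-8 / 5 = -1.60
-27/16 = -1.69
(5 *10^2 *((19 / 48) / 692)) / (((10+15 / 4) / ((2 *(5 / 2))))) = 2375 / 22836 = 0.10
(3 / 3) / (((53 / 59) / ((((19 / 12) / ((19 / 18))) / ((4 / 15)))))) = 2655 / 424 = 6.26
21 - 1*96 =-75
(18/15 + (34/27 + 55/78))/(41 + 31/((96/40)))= 22214/378495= 0.06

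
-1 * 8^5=-32768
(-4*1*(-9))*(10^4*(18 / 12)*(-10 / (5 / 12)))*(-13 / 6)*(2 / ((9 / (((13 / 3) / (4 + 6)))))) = 2704000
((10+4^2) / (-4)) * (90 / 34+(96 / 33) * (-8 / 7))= 11531 / 2618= 4.40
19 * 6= 114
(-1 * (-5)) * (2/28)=5/14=0.36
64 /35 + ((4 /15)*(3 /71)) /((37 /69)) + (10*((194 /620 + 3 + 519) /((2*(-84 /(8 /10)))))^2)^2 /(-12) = -5233709511062437755269 /16507114094268000000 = -317.06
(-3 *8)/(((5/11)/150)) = -7920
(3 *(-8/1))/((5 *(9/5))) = -8/3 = -2.67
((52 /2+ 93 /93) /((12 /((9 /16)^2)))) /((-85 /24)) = -2187 /10880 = -0.20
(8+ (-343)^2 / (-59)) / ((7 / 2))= -234354 / 413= -567.44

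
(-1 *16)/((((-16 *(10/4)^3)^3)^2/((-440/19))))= 22/14495849609375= 0.00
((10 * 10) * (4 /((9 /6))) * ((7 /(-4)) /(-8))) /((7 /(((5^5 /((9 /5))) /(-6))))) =-390625 /162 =-2411.27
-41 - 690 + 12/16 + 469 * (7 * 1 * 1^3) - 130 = 9691/4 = 2422.75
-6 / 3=-2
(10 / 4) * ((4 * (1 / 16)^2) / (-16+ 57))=5 / 5248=0.00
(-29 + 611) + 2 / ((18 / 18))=584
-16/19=-0.84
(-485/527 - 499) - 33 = -280849/527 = -532.92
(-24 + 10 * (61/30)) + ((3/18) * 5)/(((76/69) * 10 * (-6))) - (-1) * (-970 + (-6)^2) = -570109/608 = -937.68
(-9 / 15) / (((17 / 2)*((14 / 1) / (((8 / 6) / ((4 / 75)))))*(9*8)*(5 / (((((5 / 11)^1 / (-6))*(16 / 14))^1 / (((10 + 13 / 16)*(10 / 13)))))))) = 52 / 14266791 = 0.00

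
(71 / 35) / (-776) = -71 / 27160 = -0.00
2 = 2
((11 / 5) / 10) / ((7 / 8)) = 44 / 175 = 0.25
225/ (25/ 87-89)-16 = -143063/ 7718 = -18.54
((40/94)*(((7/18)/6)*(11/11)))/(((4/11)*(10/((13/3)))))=1001/30456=0.03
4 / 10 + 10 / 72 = 97 / 180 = 0.54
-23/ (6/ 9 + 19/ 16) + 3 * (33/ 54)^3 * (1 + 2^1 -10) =-2975389/ 173016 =-17.20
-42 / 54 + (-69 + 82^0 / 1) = -619 / 9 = -68.78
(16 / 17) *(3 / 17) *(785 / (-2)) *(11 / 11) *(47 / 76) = -221370 / 5491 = -40.32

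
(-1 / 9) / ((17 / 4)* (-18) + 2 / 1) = 2 / 1341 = 0.00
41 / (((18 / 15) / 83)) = 17015 / 6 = 2835.83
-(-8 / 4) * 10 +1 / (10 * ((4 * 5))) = 4001 / 200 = 20.00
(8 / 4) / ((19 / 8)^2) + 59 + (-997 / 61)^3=-352897215366 / 81940141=-4306.77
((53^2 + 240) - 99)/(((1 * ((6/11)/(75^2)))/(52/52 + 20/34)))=48317095.59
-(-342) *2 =684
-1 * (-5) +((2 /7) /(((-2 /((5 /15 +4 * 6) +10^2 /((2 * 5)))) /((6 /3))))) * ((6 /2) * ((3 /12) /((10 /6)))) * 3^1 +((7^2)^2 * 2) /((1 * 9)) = 330947 /630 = 525.31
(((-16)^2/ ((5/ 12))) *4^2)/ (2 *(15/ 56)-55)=-1376256/ 7625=-180.49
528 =528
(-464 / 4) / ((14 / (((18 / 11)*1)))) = -1044 / 77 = -13.56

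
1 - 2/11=9/11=0.82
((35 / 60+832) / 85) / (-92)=-9991 / 93840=-0.11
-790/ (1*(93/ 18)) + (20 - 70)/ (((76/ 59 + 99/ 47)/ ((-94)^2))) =-38023071020/ 291803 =-130303.91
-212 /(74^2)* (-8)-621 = -620.69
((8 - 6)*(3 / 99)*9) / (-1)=-6 / 11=-0.55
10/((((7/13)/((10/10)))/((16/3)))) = 2080/21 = 99.05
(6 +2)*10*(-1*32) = -2560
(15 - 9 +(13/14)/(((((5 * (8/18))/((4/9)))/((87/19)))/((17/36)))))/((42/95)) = 102169/7056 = 14.48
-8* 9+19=-53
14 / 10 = 7 / 5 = 1.40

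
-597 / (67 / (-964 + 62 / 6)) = 569339 / 67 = 8497.60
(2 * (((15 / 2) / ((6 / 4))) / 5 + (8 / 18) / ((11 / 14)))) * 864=29760 / 11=2705.45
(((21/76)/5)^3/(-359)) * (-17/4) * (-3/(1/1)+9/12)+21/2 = 3309438647067/315184768000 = 10.50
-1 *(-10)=10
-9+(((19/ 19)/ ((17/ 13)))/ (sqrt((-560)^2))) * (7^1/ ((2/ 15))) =-4857/ 544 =-8.93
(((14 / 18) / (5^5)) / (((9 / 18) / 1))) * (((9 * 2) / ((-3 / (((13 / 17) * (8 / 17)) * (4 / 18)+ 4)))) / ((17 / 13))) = -3862768 / 414534375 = -0.01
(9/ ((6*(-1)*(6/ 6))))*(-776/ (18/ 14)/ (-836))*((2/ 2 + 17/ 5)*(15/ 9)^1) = -1358/ 171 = -7.94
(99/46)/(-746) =-99/34316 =-0.00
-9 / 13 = -0.69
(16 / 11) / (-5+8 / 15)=-0.33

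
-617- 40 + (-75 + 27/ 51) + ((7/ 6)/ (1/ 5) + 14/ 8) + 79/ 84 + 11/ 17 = -257861/ 357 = -722.30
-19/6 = -3.17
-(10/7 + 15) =-115/7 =-16.43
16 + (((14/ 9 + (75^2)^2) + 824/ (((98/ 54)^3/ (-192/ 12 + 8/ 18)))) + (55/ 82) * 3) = 392430224359757/ 12403566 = 31638500.12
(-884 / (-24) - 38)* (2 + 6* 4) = -91 / 3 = -30.33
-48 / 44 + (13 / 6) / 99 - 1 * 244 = -245.07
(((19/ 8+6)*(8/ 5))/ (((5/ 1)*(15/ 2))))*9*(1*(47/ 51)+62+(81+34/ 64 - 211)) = -1455307/ 6800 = -214.02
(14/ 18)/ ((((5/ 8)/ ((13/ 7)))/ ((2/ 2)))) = 104/ 45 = 2.31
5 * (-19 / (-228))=5 / 12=0.42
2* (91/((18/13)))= 1183/9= 131.44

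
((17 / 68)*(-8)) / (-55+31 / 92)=0.04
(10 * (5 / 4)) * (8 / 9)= 100 / 9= 11.11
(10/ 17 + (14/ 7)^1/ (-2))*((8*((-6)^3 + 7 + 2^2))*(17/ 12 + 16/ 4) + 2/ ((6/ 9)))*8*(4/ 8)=745948/ 51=14626.43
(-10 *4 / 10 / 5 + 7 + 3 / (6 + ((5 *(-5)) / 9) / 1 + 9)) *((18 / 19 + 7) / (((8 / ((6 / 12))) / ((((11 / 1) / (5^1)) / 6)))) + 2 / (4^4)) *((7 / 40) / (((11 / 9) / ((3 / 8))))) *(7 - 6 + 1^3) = 309497643 / 2354176000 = 0.13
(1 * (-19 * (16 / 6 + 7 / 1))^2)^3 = 27983987175790801 / 729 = 38386813684212.35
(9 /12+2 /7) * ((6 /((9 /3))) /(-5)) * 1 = -0.41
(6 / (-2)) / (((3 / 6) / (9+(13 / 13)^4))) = -60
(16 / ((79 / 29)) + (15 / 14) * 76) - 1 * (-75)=89753 / 553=162.30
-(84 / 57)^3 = -21952 / 6859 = -3.20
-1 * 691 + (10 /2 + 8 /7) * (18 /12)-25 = -9895 /14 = -706.79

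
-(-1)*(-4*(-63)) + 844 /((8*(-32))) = 15917 /64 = 248.70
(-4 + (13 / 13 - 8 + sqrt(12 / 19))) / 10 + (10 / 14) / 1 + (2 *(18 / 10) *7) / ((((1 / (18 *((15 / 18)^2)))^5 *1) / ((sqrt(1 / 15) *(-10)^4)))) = 19856604069.60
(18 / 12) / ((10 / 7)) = 21 / 20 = 1.05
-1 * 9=-9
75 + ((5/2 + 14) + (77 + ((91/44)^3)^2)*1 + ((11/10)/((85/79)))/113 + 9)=89131067643495457/348484472934400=255.77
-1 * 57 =-57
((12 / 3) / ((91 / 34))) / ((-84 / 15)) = -170 / 637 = -0.27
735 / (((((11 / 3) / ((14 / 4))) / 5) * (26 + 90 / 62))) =2392425 / 18722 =127.79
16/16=1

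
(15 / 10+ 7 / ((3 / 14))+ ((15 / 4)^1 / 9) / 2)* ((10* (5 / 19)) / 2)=6875 / 152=45.23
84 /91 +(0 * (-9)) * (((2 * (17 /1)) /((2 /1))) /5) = 12 /13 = 0.92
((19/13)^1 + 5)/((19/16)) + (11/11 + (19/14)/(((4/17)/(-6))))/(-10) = 608747/69160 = 8.80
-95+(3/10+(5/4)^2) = -7451/80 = -93.14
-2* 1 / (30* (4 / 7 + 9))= -7 / 1005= -0.01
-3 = -3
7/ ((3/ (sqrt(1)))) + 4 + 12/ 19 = 6.96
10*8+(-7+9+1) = 83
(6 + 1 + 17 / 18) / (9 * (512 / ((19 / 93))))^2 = 51623 / 3305699278848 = 0.00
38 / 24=19 / 12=1.58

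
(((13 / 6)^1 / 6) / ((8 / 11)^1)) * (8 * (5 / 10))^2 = 143 / 18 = 7.94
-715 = -715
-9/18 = -1/2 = -0.50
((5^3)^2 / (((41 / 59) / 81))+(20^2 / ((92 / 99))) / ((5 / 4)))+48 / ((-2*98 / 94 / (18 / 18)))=84170050701 / 46207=1821586.57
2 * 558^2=622728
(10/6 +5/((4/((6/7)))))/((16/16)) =2.74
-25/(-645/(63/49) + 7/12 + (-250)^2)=-300/743987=-0.00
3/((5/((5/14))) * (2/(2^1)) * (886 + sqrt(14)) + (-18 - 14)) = 9279/38265910 - 21 * sqrt(14)/76531820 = 0.00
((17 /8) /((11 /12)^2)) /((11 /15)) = 4590 /1331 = 3.45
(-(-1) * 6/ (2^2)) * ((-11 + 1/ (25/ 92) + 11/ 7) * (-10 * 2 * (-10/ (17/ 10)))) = -1014.45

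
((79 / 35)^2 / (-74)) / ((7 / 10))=-6241 / 63455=-0.10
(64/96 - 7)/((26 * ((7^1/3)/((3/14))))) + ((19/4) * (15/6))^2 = 5748013/40768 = 140.99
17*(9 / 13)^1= 153 / 13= 11.77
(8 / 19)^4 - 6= -5.97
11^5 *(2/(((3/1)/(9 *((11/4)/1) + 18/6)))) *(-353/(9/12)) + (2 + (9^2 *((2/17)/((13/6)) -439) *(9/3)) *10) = -930448482766/663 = -1403391376.72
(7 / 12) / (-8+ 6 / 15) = -35 / 456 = -0.08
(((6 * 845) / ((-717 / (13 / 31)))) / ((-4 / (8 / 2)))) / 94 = 10985 / 348223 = 0.03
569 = 569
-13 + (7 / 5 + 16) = 22 / 5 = 4.40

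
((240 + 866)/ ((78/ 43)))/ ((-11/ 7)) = -166453/ 429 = -388.00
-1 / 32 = -0.03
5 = 5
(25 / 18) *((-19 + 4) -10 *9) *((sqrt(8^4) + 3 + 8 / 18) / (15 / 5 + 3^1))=-531125 / 324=-1639.27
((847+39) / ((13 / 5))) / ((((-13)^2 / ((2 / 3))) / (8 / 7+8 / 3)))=708800 / 138411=5.12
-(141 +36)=-177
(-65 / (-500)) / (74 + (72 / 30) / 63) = 21 / 11960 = 0.00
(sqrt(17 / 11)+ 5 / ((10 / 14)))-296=-289+ sqrt(187) / 11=-287.76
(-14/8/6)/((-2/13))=91/48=1.90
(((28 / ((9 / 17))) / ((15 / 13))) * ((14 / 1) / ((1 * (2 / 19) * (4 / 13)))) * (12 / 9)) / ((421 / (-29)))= -310272508 / 170505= -1819.73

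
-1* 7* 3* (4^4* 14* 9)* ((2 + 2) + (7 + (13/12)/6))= -7573440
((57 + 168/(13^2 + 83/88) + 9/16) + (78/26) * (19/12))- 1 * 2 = 4889373/79760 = 61.30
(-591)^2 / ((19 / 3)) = 1047843 / 19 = 55149.63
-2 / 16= -1 / 8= -0.12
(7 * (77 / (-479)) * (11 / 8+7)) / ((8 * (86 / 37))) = -1336181 / 2636416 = -0.51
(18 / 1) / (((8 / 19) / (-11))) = -1881 / 4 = -470.25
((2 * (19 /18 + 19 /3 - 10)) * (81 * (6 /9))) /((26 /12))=-1692 /13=-130.15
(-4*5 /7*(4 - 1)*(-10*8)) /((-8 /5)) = -3000 /7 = -428.57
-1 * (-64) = 64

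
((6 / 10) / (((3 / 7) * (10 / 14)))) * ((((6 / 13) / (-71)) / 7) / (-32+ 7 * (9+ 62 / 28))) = -0.00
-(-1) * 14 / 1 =14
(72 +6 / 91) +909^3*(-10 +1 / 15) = -3394673823147 / 455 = -7460821589.33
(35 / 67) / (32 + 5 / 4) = 20 / 1273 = 0.02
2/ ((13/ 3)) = 6/ 13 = 0.46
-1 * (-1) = 1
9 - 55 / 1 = -46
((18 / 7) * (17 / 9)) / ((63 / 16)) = 1.23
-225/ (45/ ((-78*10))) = 3900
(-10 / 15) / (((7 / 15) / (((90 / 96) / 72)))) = -25 / 1344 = -0.02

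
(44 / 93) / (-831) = -44 / 77283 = -0.00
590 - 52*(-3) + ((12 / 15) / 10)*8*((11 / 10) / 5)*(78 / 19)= 8865614 / 11875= 746.58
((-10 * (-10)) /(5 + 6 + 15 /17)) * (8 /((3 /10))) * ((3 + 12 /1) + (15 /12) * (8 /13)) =13940000 /3939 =3538.97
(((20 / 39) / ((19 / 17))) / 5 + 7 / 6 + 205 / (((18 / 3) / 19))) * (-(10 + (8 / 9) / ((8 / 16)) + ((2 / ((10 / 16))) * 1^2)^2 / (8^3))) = -170583479 / 22230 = -7673.57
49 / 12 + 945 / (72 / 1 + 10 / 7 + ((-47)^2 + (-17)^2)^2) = 1070212969 / 262083252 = 4.08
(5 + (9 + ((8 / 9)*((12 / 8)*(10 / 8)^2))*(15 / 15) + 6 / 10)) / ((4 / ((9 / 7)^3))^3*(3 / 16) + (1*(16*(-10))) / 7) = -301628374047 / 390650501680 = -0.77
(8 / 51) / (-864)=-0.00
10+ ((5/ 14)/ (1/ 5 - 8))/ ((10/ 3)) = 3635/ 364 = 9.99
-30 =-30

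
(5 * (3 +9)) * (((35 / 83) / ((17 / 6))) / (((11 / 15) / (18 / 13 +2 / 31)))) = 110376000 / 6254963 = 17.65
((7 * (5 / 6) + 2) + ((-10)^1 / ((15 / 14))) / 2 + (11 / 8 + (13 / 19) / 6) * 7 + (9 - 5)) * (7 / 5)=24.63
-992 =-992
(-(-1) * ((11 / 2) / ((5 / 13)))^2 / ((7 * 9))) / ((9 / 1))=20449 / 56700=0.36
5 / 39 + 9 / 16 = 431 / 624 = 0.69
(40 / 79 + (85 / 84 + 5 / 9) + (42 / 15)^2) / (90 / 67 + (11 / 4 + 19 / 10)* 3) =330584231 / 509968305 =0.65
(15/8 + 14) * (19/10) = 2413/80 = 30.16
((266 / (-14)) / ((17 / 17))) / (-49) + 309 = 15160 / 49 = 309.39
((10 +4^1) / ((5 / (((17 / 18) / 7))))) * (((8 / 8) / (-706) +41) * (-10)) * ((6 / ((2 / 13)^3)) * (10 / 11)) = -5405334025 / 23298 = -232008.50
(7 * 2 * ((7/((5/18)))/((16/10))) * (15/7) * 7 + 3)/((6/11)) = 24277/4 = 6069.25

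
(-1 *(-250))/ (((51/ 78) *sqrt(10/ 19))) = 650 *sqrt(190)/ 17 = 527.04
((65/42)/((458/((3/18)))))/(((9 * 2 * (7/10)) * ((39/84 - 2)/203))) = -9425/1595214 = -0.01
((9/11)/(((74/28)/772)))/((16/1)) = 12159/814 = 14.94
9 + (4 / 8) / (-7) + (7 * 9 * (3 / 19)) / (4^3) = 77323 / 8512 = 9.08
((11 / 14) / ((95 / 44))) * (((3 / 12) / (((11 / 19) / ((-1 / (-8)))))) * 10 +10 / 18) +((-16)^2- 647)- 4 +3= -3749975 / 9576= -391.60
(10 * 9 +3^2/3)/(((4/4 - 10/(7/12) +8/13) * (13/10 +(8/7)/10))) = -4.23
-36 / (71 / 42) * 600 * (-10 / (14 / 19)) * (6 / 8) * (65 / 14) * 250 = 75026250000 / 497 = 150958249.50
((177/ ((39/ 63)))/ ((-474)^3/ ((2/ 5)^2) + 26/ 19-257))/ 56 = -3363/ 438410447176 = -0.00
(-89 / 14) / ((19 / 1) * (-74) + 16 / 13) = 1157 / 255668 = 0.00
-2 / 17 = -0.12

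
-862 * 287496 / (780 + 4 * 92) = -61955388 / 287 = -215872.43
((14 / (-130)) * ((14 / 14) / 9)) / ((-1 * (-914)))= -0.00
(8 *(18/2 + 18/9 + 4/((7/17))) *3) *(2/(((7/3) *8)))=2610/49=53.27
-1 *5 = -5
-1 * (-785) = 785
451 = 451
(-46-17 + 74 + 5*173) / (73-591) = -1.69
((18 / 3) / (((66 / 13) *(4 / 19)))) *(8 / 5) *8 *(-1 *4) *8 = -126464 / 55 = -2299.35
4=4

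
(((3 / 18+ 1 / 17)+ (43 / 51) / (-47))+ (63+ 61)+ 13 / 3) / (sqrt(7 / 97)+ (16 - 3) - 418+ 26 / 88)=-23416635039050 / 73726071711597 - 596505800*sqrt(679) / 73726071711597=-0.32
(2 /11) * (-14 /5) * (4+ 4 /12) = -364 /165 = -2.21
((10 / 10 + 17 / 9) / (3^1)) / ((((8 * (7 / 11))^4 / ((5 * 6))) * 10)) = 190333 / 44255232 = 0.00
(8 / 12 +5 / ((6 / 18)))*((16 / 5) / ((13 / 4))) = 3008 / 195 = 15.43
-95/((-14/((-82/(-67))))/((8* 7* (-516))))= -16078560/67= -239978.51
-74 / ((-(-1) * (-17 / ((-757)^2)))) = 42405626 / 17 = 2494448.59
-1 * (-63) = 63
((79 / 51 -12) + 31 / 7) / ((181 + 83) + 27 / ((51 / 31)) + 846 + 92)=-2150 / 434973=-0.00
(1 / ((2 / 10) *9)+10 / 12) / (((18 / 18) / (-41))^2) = 42025 / 18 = 2334.72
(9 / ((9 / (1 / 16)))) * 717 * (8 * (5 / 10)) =717 / 4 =179.25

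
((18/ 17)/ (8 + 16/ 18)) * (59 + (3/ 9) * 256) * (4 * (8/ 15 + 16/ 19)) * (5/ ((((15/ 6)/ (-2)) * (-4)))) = 763812/ 8075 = 94.59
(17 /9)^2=289 /81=3.57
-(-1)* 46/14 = 23/7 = 3.29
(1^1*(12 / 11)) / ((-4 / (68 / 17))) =-12 / 11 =-1.09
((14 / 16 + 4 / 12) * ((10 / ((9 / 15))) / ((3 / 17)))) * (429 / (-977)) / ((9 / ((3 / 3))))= -1762475 / 316548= -5.57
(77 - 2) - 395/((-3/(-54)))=-7035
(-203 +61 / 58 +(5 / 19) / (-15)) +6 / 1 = -195.97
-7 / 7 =-1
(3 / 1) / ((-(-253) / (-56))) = -168 / 253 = -0.66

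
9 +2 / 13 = 119 / 13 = 9.15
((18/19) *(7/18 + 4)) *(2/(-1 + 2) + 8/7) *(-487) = -846406/133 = -6363.95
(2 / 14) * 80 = 11.43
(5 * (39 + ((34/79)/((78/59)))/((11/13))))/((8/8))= 513380/2607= 196.92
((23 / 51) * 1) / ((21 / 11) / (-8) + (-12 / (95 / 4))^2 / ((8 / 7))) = -18266600 / 617967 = -29.56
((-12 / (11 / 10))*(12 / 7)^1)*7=-1440 / 11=-130.91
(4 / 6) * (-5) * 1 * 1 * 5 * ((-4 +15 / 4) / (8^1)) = 25 / 48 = 0.52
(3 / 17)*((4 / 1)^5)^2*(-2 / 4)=-92521.41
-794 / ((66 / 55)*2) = -1985 / 6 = -330.83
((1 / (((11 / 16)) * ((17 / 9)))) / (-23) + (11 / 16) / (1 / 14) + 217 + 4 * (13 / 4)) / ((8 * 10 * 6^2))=183197 / 2202112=0.08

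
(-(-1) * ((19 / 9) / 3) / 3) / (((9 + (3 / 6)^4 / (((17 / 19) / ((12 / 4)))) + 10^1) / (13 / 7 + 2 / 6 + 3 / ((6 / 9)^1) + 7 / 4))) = 48212 / 467775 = 0.10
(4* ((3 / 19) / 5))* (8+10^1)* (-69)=-14904 / 95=-156.88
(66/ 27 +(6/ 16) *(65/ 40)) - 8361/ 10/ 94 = -790619/ 135360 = -5.84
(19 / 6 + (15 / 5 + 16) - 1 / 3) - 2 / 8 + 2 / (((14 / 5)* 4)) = 21.76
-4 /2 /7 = -2 /7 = -0.29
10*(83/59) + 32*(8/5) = 19254/295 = 65.27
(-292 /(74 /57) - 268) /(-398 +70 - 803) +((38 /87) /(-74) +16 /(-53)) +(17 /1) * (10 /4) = 63029559 /1478594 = 42.63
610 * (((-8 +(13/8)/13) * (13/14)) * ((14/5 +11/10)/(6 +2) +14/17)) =-12725271/2176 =-5848.01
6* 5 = 30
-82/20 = -4.10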